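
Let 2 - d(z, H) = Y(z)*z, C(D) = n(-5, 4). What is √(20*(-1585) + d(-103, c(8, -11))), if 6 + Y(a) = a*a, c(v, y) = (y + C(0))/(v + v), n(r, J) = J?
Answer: √1060411 ≈ 1029.8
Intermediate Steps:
C(D) = 4
c(v, y) = (4 + y)/(2*v) (c(v, y) = (y + 4)/(v + v) = (4 + y)/((2*v)) = (4 + y)*(1/(2*v)) = (4 + y)/(2*v))
Y(a) = -6 + a² (Y(a) = -6 + a*a = -6 + a²)
d(z, H) = 2 - z*(-6 + z²) (d(z, H) = 2 - (-6 + z²)*z = 2 - z*(-6 + z²))
√(20*(-1585) + d(-103, c(8, -11))) = √(20*(-1585) + (2 - 1*(-103)*(-6 + (-103)²))) = √(-31700 + (2 - 1*(-103)*(-6 + 10609))) = √(-31700 + (2 - 1*(-103)*10603)) = √(-31700 + (2 + 1092109)) = √(-31700 + 1092111) = √1060411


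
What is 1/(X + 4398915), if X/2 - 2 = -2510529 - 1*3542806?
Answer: -1/7707751 ≈ -1.2974e-7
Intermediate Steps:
X = -12106666 (X = 4 + 2*(-2510529 - 1*3542806) = 4 + 2*(-2510529 - 3542806) = 4 + 2*(-6053335) = 4 - 12106670 = -12106666)
1/(X + 4398915) = 1/(-12106666 + 4398915) = 1/(-7707751) = -1/7707751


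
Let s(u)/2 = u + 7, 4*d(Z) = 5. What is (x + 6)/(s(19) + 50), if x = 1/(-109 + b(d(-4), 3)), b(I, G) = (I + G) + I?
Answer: 620/10557 ≈ 0.058729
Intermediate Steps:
d(Z) = 5/4 (d(Z) = (¼)*5 = 5/4)
s(u) = 14 + 2*u (s(u) = 2*(u + 7) = 2*(7 + u) = 14 + 2*u)
b(I, G) = G + 2*I (b(I, G) = (G + I) + I = G + 2*I)
x = -2/207 (x = 1/(-109 + (3 + 2*(5/4))) = 1/(-109 + (3 + 5/2)) = 1/(-109 + 11/2) = 1/(-207/2) = -2/207 ≈ -0.0096618)
(x + 6)/(s(19) + 50) = (-2/207 + 6)/((14 + 2*19) + 50) = 1240/(207*((14 + 38) + 50)) = 1240/(207*(52 + 50)) = (1240/207)/102 = (1240/207)*(1/102) = 620/10557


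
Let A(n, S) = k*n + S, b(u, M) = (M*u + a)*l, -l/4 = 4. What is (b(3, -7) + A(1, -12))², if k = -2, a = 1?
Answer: 93636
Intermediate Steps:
l = -16 (l = -4*4 = -16)
b(u, M) = -16 - 16*M*u (b(u, M) = (M*u + 1)*(-16) = (1 + M*u)*(-16) = -16 - 16*M*u)
A(n, S) = S - 2*n (A(n, S) = -2*n + S = S - 2*n)
(b(3, -7) + A(1, -12))² = ((-16 - 16*(-7)*3) + (-12 - 2*1))² = ((-16 + 336) + (-12 - 2))² = (320 - 14)² = 306² = 93636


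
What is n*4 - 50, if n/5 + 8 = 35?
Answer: 490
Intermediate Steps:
n = 135 (n = -40 + 5*35 = -40 + 175 = 135)
n*4 - 50 = 135*4 - 50 = 540 - 50 = 490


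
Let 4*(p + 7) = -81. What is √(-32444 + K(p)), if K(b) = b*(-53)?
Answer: I*√123999/2 ≈ 176.07*I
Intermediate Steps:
p = -109/4 (p = -7 + (¼)*(-81) = -7 - 81/4 = -109/4 ≈ -27.250)
K(b) = -53*b
√(-32444 + K(p)) = √(-32444 - 53*(-109/4)) = √(-32444 + 5777/4) = √(-123999/4) = I*√123999/2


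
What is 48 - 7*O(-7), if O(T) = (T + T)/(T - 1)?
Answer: 143/4 ≈ 35.750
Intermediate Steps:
O(T) = 2*T/(-1 + T) (O(T) = (2*T)/(-1 + T) = 2*T/(-1 + T))
48 - 7*O(-7) = 48 - 14*(-7)/(-1 - 7) = 48 - 14*(-7)/(-8) = 48 - 14*(-7)*(-1)/8 = 48 - 7*7/4 = 48 - 49/4 = 143/4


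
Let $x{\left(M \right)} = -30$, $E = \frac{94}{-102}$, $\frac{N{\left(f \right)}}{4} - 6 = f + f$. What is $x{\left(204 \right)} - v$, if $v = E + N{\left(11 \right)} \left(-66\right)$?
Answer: $\frac{375509}{51} \approx 7362.9$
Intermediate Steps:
$N{\left(f \right)} = 24 + 8 f$ ($N{\left(f \right)} = 24 + 4 \left(f + f\right) = 24 + 4 \cdot 2 f = 24 + 8 f$)
$E = - \frac{47}{51}$ ($E = 94 \left(- \frac{1}{102}\right) = - \frac{47}{51} \approx -0.92157$)
$v = - \frac{377039}{51}$ ($v = - \frac{47}{51} + \left(24 + 8 \cdot 11\right) \left(-66\right) = - \frac{47}{51} + \left(24 + 88\right) \left(-66\right) = - \frac{47}{51} + 112 \left(-66\right) = - \frac{47}{51} - 7392 = - \frac{377039}{51} \approx -7392.9$)
$x{\left(204 \right)} - v = -30 - - \frac{377039}{51} = -30 + \frac{377039}{51} = \frac{375509}{51}$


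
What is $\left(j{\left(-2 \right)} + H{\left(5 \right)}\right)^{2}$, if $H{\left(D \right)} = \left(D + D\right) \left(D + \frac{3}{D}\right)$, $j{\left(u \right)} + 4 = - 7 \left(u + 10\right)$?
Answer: $16$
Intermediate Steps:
$j{\left(u \right)} = -74 - 7 u$ ($j{\left(u \right)} = -4 - 7 \left(u + 10\right) = -4 - 7 \left(10 + u\right) = -4 - \left(70 + 7 u\right) = -74 - 7 u$)
$H{\left(D \right)} = 2 D \left(D + \frac{3}{D}\right)$
$\left(j{\left(-2 \right)} + H{\left(5 \right)}\right)^{2} = \left(\left(-74 - -14\right) + \left(6 + 2 \cdot 5^{2}\right)\right)^{2} = \left(\left(-74 + 14\right) + \left(6 + 2 \cdot 25\right)\right)^{2} = \left(-60 + \left(6 + 50\right)\right)^{2} = \left(-60 + 56\right)^{2} = \left(-4\right)^{2} = 16$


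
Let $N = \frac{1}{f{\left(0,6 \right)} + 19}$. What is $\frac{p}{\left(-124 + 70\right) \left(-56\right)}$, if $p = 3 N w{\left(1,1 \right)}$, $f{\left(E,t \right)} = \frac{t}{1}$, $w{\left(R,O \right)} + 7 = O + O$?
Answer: $- \frac{1}{5040} \approx -0.00019841$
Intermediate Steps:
$w{\left(R,O \right)} = -7 + 2 O$ ($w{\left(R,O \right)} = -7 + \left(O + O\right) = -7 + 2 O$)
$f{\left(E,t \right)} = t$ ($f{\left(E,t \right)} = t 1 = t$)
$N = \frac{1}{25}$ ($N = \frac{1}{6 + 19} = \frac{1}{25} \approx 0.04$)
$p = - \frac{3}{5}$ ($p = 3 \cdot \frac{1}{25} \left(-7 + 2 \cdot 1\right) = \frac{3 \left(-7 + 2\right)}{25} = \frac{3}{25} \left(-5\right) = - \frac{3}{5} \approx -0.6$)
$\frac{p}{\left(-124 + 70\right) \left(-56\right)} = - \frac{3}{5 \left(-124 + 70\right) \left(-56\right)} = - \frac{3}{5 \left(\left(-54\right) \left(-56\right)\right)} = - \frac{3}{5 \cdot 3024} = \left(- \frac{3}{5}\right) \frac{1}{3024} = - \frac{1}{5040}$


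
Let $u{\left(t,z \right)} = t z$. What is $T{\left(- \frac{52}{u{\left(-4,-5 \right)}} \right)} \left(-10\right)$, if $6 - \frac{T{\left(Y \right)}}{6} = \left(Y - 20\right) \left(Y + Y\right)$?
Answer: $\frac{33456}{5} \approx 6691.2$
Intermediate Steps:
$T{\left(Y \right)} = 36 - 12 Y \left(-20 + Y\right)$ ($T{\left(Y \right)} = 36 - 6 \left(Y - 20\right) \left(Y + Y\right) = 36 - 6 \left(-20 + Y\right) 2 Y = 36 - 6 \cdot 2 Y \left(-20 + Y\right) = 36 - 12 Y \left(-20 + Y\right)$)
$T{\left(- \frac{52}{u{\left(-4,-5 \right)}} \right)} \left(-10\right) = \left(36 - 12 \left(- \frac{52}{\left(-4\right) \left(-5\right)}\right)^{2} + 240 \left(- \frac{52}{\left(-4\right) \left(-5\right)}\right)\right) \left(-10\right) = \left(36 - 12 \left(- \frac{52}{20}\right)^{2} + 240 \left(- \frac{52}{20}\right)\right) \left(-10\right) = \left(36 - 12 \left(\left(-52\right) \frac{1}{20}\right)^{2} + 240 \left(\left(-52\right) \frac{1}{20}\right)\right) \left(-10\right) = \left(36 - 12 \left(- \frac{13}{5}\right)^{2} + 240 \left(- \frac{13}{5}\right)\right) \left(-10\right) = \left(36 - \frac{2028}{25} - 624\right) \left(-10\right) = \left(- \frac{16728}{25}\right) \left(-10\right) = \frac{33456}{5}$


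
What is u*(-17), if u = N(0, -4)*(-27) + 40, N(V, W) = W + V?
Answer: -2516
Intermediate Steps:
N(V, W) = V + W
u = 148 (u = (0 - 4)*(-27) + 40 = -4*(-27) + 40 = 108 + 40 = 148)
u*(-17) = 148*(-17) = -2516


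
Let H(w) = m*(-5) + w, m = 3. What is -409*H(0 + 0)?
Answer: 6135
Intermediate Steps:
H(w) = -15 + w (H(w) = 3*(-5) + w = -15 + w)
-409*H(0 + 0) = -409*(-15 + (0 + 0)) = -409*(-15 + 0) = -409*(-15) = 6135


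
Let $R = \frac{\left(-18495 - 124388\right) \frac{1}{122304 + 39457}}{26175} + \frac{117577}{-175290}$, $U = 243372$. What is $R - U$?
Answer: $- \frac{12041988371359741603}{49479624529050} \approx -2.4337 \cdot 10^{5}$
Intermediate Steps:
$R = - \frac{33190475785003}{49479624529050}$ ($R = - \frac{142883}{161761} \cdot \frac{1}{26175} + 117577 \left(- \frac{1}{175290}\right) = \left(-142883\right) \frac{1}{161761} \cdot \frac{1}{26175} - \frac{117577}{175290} = \left(- \frac{142883}{161761}\right) \frac{1}{26175} - \frac{117577}{175290} = - \frac{142883}{4234094175} - \frac{117577}{175290} = - \frac{33190475785003}{49479624529050} \approx -0.67079$)
$R - U = - \frac{33190475785003}{49479624529050} - 243372 = - \frac{12041988371359741603}{49479624529050}$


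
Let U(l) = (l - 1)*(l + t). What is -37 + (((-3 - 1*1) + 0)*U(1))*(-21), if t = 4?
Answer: -37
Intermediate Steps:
U(l) = (-1 + l)*(4 + l) (U(l) = (l - 1)*(l + 4) = (-1 + l)*(4 + l))
-37 + (((-3 - 1*1) + 0)*U(1))*(-21) = -37 + (((-3 - 1*1) + 0)*(-4 + 1**2 + 3*1))*(-21) = -37 + (((-3 - 1) + 0)*(-4 + 1 + 3))*(-21) = -37 + ((-4 + 0)*0)*(-21) = -37 - 4*0*(-21) = -37 + 0*(-21) = -37 + 0 = -37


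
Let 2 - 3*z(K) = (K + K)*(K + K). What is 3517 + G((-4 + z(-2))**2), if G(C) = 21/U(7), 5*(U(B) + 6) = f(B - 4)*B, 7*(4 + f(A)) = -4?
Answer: 217949/62 ≈ 3515.3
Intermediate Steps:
f(A) = -32/7 (f(A) = -4 + (1/7)*(-4) = -4 - 4/7 = -32/7)
z(K) = 2/3 - 4*K**2/3 (z(K) = 2/3 - (K + K)*(K + K)/3 = 2/3 - 2*K*2*K/3 = 2/3 - 4*K**2/3)
U(B) = -6 - 32*B/35 (U(B) = -6 + (-32*B/7)/5 = -6 - 32*B/35)
G(C) = -105/62 (G(C) = 21/(-6 - 32/35*7) = 21/(-6 - 32/5) = 21/(-62/5) = 21*(-5/62) = -105/62)
3517 + G((-4 + z(-2))**2) = 3517 - 105/62 = 217949/62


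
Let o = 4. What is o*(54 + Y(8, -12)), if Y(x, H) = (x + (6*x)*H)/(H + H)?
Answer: 932/3 ≈ 310.67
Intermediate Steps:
Y(x, H) = (x + 6*H*x)/(2*H) (Y(x, H) = (x + 6*H*x)/((2*H)) = (x + 6*H*x)*(1/(2*H)) = (x + 6*H*x)/(2*H))
o*(54 + Y(8, -12)) = 4*(54 + (3*8 + (1/2)*8/(-12))) = 4*(54 + (24 + (1/2)*8*(-1/12))) = 4*(54 + (24 - 1/3)) = 4*(54 + 71/3) = 4*(233/3) = 932/3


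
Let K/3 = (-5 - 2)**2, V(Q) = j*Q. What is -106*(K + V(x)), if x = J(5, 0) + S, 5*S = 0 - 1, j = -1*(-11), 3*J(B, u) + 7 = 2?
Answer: -201082/15 ≈ -13405.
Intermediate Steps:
J(B, u) = -5/3 (J(B, u) = -7/3 + (1/3)*2 = -7/3 + 2/3 = -5/3)
j = 11
S = -1/5 (S = (0 - 1)/5 = (1/5)*(-1) = -1/5 ≈ -0.20000)
x = -28/15 (x = -5/3 - 1/5 = -28/15 ≈ -1.8667)
V(Q) = 11*Q
K = 147 (K = 3*(-5 - 2)**2 = 3*(-7)**2 = 3*49 = 147)
-106*(K + V(x)) = -106*(147 + 11*(-28/15)) = -106*(147 - 308/15) = -106*1897/15 = -201082/15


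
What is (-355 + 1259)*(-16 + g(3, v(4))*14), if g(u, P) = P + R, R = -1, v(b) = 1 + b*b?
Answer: 188032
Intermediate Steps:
v(b) = 1 + b**2
g(u, P) = -1 + P (g(u, P) = P - 1 = -1 + P)
(-355 + 1259)*(-16 + g(3, v(4))*14) = (-355 + 1259)*(-16 + (-1 + (1 + 4**2))*14) = 904*(-16 + (-1 + (1 + 16))*14) = 904*(-16 + (-1 + 17)*14) = 904*(-16 + 16*14) = 904*(-16 + 224) = 904*208 = 188032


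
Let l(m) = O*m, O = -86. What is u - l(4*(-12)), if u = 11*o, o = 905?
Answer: 5827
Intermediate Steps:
l(m) = -86*m
u = 9955 (u = 11*905 = 9955)
u - l(4*(-12)) = 9955 - (-86)*4*(-12) = 9955 - (-86)*(-48) = 9955 - 1*4128 = 9955 - 4128 = 5827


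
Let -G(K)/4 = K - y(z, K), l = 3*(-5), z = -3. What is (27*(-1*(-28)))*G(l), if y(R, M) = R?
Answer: 36288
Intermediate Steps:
l = -15
G(K) = -12 - 4*K (G(K) = -4*(K - 1*(-3)) = -4*(K + 3) = -4*(3 + K) = -12 - 4*K)
(27*(-1*(-28)))*G(l) = (27*(-1*(-28)))*(-12 - 4*(-15)) = (27*28)*(-12 + 60) = 756*48 = 36288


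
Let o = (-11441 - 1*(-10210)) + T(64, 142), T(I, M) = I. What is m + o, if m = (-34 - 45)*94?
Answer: -8593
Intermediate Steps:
m = -7426 (m = -79*94 = -7426)
o = -1167 (o = (-11441 - 1*(-10210)) + 64 = (-11441 + 10210) + 64 = -1231 + 64 = -1167)
m + o = -7426 - 1167 = -8593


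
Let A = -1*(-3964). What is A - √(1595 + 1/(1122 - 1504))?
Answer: 3964 - √232748398/382 ≈ 3924.1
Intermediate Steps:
A = 3964
A - √(1595 + 1/(1122 - 1504)) = 3964 - √(1595 + 1/(1122 - 1504)) = 3964 - √(1595 + 1/(-382)) = 3964 - √(1595 - 1/382) = 3964 - √(609289/382) = 3964 - √232748398/382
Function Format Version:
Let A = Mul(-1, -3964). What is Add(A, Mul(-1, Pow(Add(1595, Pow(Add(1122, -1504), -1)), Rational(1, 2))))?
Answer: Add(3964, Mul(Rational(-1, 382), Pow(232748398, Rational(1, 2)))) ≈ 3924.1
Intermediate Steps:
A = 3964
Add(A, Mul(-1, Pow(Add(1595, Pow(Add(1122, -1504), -1)), Rational(1, 2)))) = Add(3964, Mul(-1, Pow(Add(1595, Pow(Add(1122, -1504), -1)), Rational(1, 2)))) = Add(3964, Mul(-1, Pow(Add(1595, Pow(-382, -1)), Rational(1, 2)))) = Add(3964, Mul(-1, Pow(Add(1595, Rational(-1, 382)), Rational(1, 2)))) = Add(3964, Mul(-1, Pow(Rational(609289, 382), Rational(1, 2)))) = Add(3964, Mul(-1, Mul(Rational(1, 382), Pow(232748398, Rational(1, 2))))) = Add(3964, Mul(Rational(-1, 382), Pow(232748398, Rational(1, 2))))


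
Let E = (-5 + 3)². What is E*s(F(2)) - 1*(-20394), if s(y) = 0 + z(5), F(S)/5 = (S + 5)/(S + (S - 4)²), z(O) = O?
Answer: 20414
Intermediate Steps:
E = 4 (E = (-2)² = 4)
F(S) = 5*(5 + S)/(S + (-4 + S)²) (F(S) = 5*((S + 5)/(S + (S - 4)²)) = 5*((5 + S)/(S + (-4 + S)²)) = 5*(5 + S)/(S + (-4 + S)²))
s(y) = 5 (s(y) = 0 + 5 = 5)
E*s(F(2)) - 1*(-20394) = 4*5 - 1*(-20394) = 20 + 20394 = 20414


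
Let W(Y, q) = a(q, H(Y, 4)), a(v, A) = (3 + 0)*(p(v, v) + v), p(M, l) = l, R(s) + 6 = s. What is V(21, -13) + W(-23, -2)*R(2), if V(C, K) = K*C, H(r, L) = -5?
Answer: -225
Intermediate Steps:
R(s) = -6 + s
a(v, A) = 6*v (a(v, A) = (3 + 0)*(v + v) = 3*(2*v) = 6*v)
V(C, K) = C*K
W(Y, q) = 6*q
V(21, -13) + W(-23, -2)*R(2) = 21*(-13) + (6*(-2))*(-6 + 2) = -273 - 12*(-4) = -273 + 48 = -225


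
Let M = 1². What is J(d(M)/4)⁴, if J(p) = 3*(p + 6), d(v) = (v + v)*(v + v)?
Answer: 194481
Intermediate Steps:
M = 1
d(v) = 4*v² (d(v) = (2*v)*(2*v) = 4*v²)
J(p) = 18 + 3*p (J(p) = 3*(6 + p) = 18 + 3*p)
J(d(M)/4)⁴ = (18 + 3*((4*1²)/4))⁴ = (18 + 3*((4*1)*(¼)))⁴ = (18 + 3*(4*(¼)))⁴ = (18 + 3*1)⁴ = (18 + 3)⁴ = 21⁴ = 194481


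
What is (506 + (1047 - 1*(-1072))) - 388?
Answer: 2237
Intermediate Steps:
(506 + (1047 - 1*(-1072))) - 388 = (506 + (1047 + 1072)) - 388 = (506 + 2119) - 388 = 2625 - 388 = 2237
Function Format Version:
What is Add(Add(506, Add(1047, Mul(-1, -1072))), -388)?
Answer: 2237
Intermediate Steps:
Add(Add(506, Add(1047, Mul(-1, -1072))), -388) = Add(Add(506, Add(1047, 1072)), -388) = Add(Add(506, 2119), -388) = Add(2625, -388) = 2237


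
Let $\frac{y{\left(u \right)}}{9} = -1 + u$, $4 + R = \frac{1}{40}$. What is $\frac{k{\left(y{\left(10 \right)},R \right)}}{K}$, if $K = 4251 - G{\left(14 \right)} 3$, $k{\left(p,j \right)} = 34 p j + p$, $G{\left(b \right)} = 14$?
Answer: $- \frac{72441}{28060} \approx -2.5816$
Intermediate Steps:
$R = - \frac{159}{40}$ ($R = -4 + \frac{1}{40} = - \frac{159}{40} \approx -3.975$)
$y{\left(u \right)} = -9 + 9 u$ ($y{\left(u \right)} = 9 \left(-1 + u\right) = -9 + 9 u$)
$k{\left(p,j \right)} = p + 34 j p$ ($k{\left(p,j \right)} = 34 j p + p = p + 34 j p$)
$K = 4209$ ($K = 4251 - 14 \cdot 3 = 4251 - 42 = 4209$)
$\frac{k{\left(y{\left(10 \right)},R \right)}}{K} = \frac{\left(-9 + 9 \cdot 10\right) \left(1 + 34 \left(- \frac{159}{40}\right)\right)}{4209} = \left(-9 + 90\right) \left(1 - \frac{2703}{20}\right) \frac{1}{4209} = 81 \left(- \frac{2683}{20}\right) \frac{1}{4209} = \left(- \frac{217323}{20}\right) \frac{1}{4209} = - \frac{72441}{28060}$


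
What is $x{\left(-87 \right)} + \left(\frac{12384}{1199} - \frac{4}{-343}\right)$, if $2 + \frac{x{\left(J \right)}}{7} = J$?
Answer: $- \frac{251960603}{411257} \approx -612.66$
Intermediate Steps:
$x{\left(J \right)} = -14 + 7 J$
$x{\left(-87 \right)} + \left(\frac{12384}{1199} - \frac{4}{-343}\right) = \left(-14 + 7 \left(-87\right)\right) + \left(\frac{12384}{1199} - \frac{4}{-343}\right) = \left(-14 - 609\right) + \left(12384 \cdot \frac{1}{1199} - - \frac{4}{343}\right) = -623 + \left(\frac{12384}{1199} + \frac{4}{343}\right) = -623 + \frac{4252508}{411257} = - \frac{251960603}{411257}$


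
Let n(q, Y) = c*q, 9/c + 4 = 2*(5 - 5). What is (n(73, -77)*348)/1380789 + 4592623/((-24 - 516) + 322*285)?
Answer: 704025411553/13996597830 ≈ 50.300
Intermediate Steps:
c = -9/4 (c = 9/(-4 + 2*(5 - 5)) = 9/(-4 + 2*0) = 9/(-4 + 0) = 9/(-4) = 9*(-¼) = -9/4 ≈ -2.2500)
n(q, Y) = -9*q/4
(n(73, -77)*348)/1380789 + 4592623/((-24 - 516) + 322*285) = (-9/4*73*348)/1380789 + 4592623/((-24 - 516) + 322*285) = -657/4*348*(1/1380789) + 4592623/(-540 + 91770) = -57159*1/1380789 + 4592623/91230 = -6351/153421 + 4592623*(1/91230) = -6351/153421 + 4592623/91230 = 704025411553/13996597830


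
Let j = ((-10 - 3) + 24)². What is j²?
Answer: 14641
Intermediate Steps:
j = 121 (j = (-13 + 24)² = 11² = 121)
j² = 121² = 14641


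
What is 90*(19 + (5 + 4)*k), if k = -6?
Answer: -3150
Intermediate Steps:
90*(19 + (5 + 4)*k) = 90*(19 + (5 + 4)*(-6)) = 90*(19 + 9*(-6)) = 90*(19 - 54) = 90*(-35) = -3150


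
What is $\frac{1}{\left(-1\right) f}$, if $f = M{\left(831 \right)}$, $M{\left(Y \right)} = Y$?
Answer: $- \frac{1}{831} \approx -0.0012034$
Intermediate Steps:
$f = 831$
$\frac{1}{\left(-1\right) f} = \frac{1}{\left(-1\right) 831} = \frac{1}{-831} = - \frac{1}{831}$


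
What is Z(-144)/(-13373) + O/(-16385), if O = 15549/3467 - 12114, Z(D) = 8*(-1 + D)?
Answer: 627343755197/759677269535 ≈ 0.82580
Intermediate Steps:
Z(D) = -8 + 8*D
O = -41983689/3467 (O = 15549*(1/3467) - 12114 = 15549/3467 - 12114 = -41983689/3467 ≈ -12110.)
Z(-144)/(-13373) + O/(-16385) = (-8 + 8*(-144))/(-13373) - 41983689/3467/(-16385) = (-8 - 1152)*(-1/13373) - 41983689/3467*(-1/16385) = -1160*(-1/13373) + 41983689/56806795 = 1160/13373 + 41983689/56806795 = 627343755197/759677269535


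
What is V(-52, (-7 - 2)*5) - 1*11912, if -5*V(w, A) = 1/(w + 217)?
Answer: -9827401/825 ≈ -11912.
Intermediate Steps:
V(w, A) = -1/(5*(217 + w)) (V(w, A) = -1/(5*(w + 217)) = -1/(5*(217 + w)))
V(-52, (-7 - 2)*5) - 1*11912 = -1/(1085 + 5*(-52)) - 1*11912 = -1/(1085 - 260) - 11912 = -1/825 - 11912 = -9827401/825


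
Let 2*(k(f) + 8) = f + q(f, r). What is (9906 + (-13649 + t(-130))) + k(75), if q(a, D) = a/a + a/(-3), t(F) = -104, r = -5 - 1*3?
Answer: -7659/2 ≈ -3829.5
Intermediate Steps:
r = -8 (r = -5 - 3 = -8)
q(a, D) = 1 - a/3 (q(a, D) = 1 + a*(-⅓) = 1 - a/3)
k(f) = -15/2 + f/3 (k(f) = -8 + (f + (1 - f/3))/2 = -8 + (1 + 2*f/3)/2 = -8 + (½ + f/3) = -15/2 + f/3)
(9906 + (-13649 + t(-130))) + k(75) = (9906 + (-13649 - 104)) + (-15/2 + (⅓)*75) = (9906 - 13753) + (-15/2 + 25) = -3847 + 35/2 = -7659/2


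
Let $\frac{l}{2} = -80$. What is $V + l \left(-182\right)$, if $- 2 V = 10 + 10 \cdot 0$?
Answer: $29115$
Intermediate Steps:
$l = -160$ ($l = 2 \left(-80\right) = -160$)
$V = -5$ ($V = - \frac{10 + 10 \cdot 0}{2} = - \frac{10 + 0}{2} = \left(- \frac{1}{2}\right) 10 = -5$)
$V + l \left(-182\right) = -5 - -29120 = -5 + 29120 = 29115$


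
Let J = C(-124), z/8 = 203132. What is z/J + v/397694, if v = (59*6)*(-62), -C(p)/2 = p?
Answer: 40391848610/6164257 ≈ 6552.6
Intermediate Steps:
z = 1625056 (z = 8*203132 = 1625056)
C(p) = -2*p
J = 248 (J = -2*(-124) = 248)
v = -21948 (v = 354*(-62) = -21948)
z/J + v/397694 = 1625056/248 - 21948/397694 = 1625056*(1/248) - 21948*1/397694 = 203132/31 - 10974/198847 = 40391848610/6164257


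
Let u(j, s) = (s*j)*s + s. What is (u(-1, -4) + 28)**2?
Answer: 64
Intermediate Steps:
u(j, s) = s + j*s**2 (u(j, s) = (j*s)*s + s = j*s**2 + s = s + j*s**2)
(u(-1, -4) + 28)**2 = (-4*(1 - 1*(-4)) + 28)**2 = (-4*(1 + 4) + 28)**2 = (-4*5 + 28)**2 = (-20 + 28)**2 = 8**2 = 64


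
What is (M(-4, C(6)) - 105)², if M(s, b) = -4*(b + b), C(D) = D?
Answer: 23409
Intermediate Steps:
M(s, b) = -8*b
(M(-4, C(6)) - 105)² = (-8*6 - 105)² = (-48 - 105)² = (-153)² = 23409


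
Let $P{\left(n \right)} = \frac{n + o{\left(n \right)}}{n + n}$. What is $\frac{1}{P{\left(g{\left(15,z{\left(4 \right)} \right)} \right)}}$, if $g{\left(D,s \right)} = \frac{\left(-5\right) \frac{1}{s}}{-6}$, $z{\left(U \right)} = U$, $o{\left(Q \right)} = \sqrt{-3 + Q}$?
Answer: $\frac{50}{1633} - \frac{20 i \sqrt{402}}{1633} \approx 0.030618 - 0.24556 i$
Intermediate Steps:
$g{\left(D,s \right)} = \frac{5}{6 s}$ ($g{\left(D,s \right)} = - \frac{5}{s} \left(- \frac{1}{6}\right) = \frac{5}{6 s}$)
$P{\left(n \right)} = \frac{n + \sqrt{-3 + n}}{2 n}$ ($P{\left(n \right)} = \frac{n + \sqrt{-3 + n}}{n + n} = \frac{n + \sqrt{-3 + n}}{2 n}$)
$\frac{1}{P{\left(g{\left(15,z{\left(4 \right)} \right)} \right)}} = \frac{1}{\frac{1}{2} \frac{1}{\frac{5}{6} \cdot \frac{1}{4}} \left(\frac{5}{6 \cdot 4} + \sqrt{-3 + \frac{5}{6 \cdot 4}}\right)} = \frac{1}{\frac{1}{2} \frac{1}{\frac{5}{6} \cdot \frac{1}{4}} \left(\frac{5}{6} \cdot \frac{1}{4} + \sqrt{-3 + \frac{5}{6} \cdot \frac{1}{4}}\right)} = \frac{1}{\frac{1}{2} \frac{1}{\frac{5}{24}} \left(\frac{5}{24} + \sqrt{-3 + \frac{5}{24}}\right)} = \frac{1}{\frac{1}{2} \cdot \frac{24}{5} \left(\frac{5}{24} + \sqrt{- \frac{67}{24}}\right)} = \frac{1}{\frac{1}{2} \cdot \frac{24}{5} \left(\frac{5}{24} + \frac{i \sqrt{402}}{12}\right)} = \frac{1}{\frac{1}{2} + \frac{i \sqrt{402}}{5}}$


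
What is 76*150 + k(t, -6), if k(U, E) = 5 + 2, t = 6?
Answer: 11407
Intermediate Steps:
k(U, E) = 7
76*150 + k(t, -6) = 76*150 + 7 = 11400 + 7 = 11407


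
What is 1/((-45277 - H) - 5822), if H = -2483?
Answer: -1/48616 ≈ -2.0569e-5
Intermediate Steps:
1/((-45277 - H) - 5822) = 1/((-45277 - 1*(-2483)) - 5822) = 1/((-45277 + 2483) - 5822) = 1/(-42794 - 5822) = 1/(-48616) = -1/48616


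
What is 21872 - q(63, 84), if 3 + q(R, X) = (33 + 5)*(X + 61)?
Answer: 16365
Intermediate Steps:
q(R, X) = 2315 + 38*X (q(R, X) = -3 + (33 + 5)*(X + 61) = -3 + 38*(61 + X) = -3 + (2318 + 38*X) = 2315 + 38*X)
21872 - q(63, 84) = 21872 - (2315 + 38*84) = 21872 - (2315 + 3192) = 21872 - 1*5507 = 21872 - 5507 = 16365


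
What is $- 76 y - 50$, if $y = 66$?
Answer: $-5066$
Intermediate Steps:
$- 76 y - 50 = \left(-76\right) 66 - 50 = -5016 - 50 = -5066$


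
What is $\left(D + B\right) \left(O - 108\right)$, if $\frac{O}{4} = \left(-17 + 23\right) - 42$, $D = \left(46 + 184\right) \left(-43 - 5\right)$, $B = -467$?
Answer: $2899764$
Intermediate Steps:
$D = -11040$ ($D = 230 \left(-48\right) = -11040$)
$O = -144$ ($O = 4 \left(\left(-17 + 23\right) - 42\right) = 4 \left(6 - 42\right) = 4 \left(-36\right) = -144$)
$\left(D + B\right) \left(O - 108\right) = \left(-11040 - 467\right) \left(-144 - 108\right) = \left(-11507\right) \left(-252\right) = 2899764$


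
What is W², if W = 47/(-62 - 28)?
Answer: 2209/8100 ≈ 0.27272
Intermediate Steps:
W = -47/90 (W = 47/(-90) = 47*(-1/90) = -47/90 ≈ -0.52222)
W² = (-47/90)² = 2209/8100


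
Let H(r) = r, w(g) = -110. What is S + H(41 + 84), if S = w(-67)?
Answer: 15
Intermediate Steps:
S = -110
S + H(41 + 84) = -110 + (41 + 84) = -110 + 125 = 15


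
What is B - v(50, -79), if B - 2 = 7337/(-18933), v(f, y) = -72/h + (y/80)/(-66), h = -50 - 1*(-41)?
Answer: -71114723/11107360 ≈ -6.4025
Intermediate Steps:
h = -9 (h = -50 + 41 = -9)
v(f, y) = 8 - y/5280 (v(f, y) = -72/(-9) + (y/80)/(-66) = -72*(-⅑) + (y*(1/80))*(-1/66) = 8 + (y/80)*(-1/66) = 8 - y/5280)
B = 30529/18933 (B = 2 + 7337/(-18933) = 2 + 7337*(-1/18933) = 2 - 7337/18933 = 30529/18933 ≈ 1.6125)
B - v(50, -79) = 30529/18933 - (8 - 1/5280*(-79)) = 30529/18933 - (8 + 79/5280) = 30529/18933 - 1*42319/5280 = 30529/18933 - 42319/5280 = -71114723/11107360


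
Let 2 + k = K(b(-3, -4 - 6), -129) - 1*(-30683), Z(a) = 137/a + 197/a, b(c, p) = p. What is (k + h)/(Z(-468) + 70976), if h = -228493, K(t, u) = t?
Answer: -46290348/16608217 ≈ -2.7872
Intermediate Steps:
Z(a) = 334/a
k = 30671 (k = -2 + ((-4 - 6) - 1*(-30683)) = -2 + (-10 + 30683) = -2 + 30673 = 30671)
(k + h)/(Z(-468) + 70976) = (30671 - 228493)/(334/(-468) + 70976) = -197822/(334*(-1/468) + 70976) = -197822/(-167/234 + 70976) = -197822/16608217/234 = -197822*234/16608217 = -46290348/16608217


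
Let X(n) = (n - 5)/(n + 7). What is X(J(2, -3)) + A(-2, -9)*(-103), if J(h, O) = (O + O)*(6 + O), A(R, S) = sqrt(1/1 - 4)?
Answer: 23/11 - 103*I*sqrt(3) ≈ 2.0909 - 178.4*I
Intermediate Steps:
A(R, S) = I*sqrt(3) (A(R, S) = sqrt(1 - 4) = sqrt(-3) = I*sqrt(3))
J(h, O) = 2*O*(6 + O) (J(h, O) = (2*O)*(6 + O) = 2*O*(6 + O))
X(n) = (-5 + n)/(7 + n)
X(J(2, -3)) + A(-2, -9)*(-103) = (-5 + 2*(-3)*(6 - 3))/(7 + 2*(-3)*(6 - 3)) + (I*sqrt(3))*(-103) = (-5 + 2*(-3)*3)/(7 + 2*(-3)*3) - 103*I*sqrt(3) = (-5 - 18)/(7 - 18) - 103*I*sqrt(3) = -23/(-11) - 103*I*sqrt(3) = -1/11*(-23) - 103*I*sqrt(3) = 23/11 - 103*I*sqrt(3)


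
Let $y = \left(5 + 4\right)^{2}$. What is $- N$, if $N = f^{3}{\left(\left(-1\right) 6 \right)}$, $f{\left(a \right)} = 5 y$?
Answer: $-66430125$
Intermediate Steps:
$y = 81$ ($y = 9^{2} = 81$)
$f{\left(a \right)} = 405$ ($f{\left(a \right)} = 5 \cdot 81 = 405$)
$N = 66430125$ ($N = 405^{3} = 66430125$)
$- N = \left(-1\right) 66430125 = -66430125$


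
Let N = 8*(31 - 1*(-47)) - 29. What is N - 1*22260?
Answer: -21665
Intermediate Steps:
N = 595 (N = 8*(31 + 47) - 29 = 8*78 - 29 = 624 - 29 = 595)
N - 1*22260 = 595 - 1*22260 = 595 - 22260 = -21665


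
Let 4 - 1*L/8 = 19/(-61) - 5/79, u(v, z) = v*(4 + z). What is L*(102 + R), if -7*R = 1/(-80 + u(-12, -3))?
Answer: 2769710996/775859 ≈ 3569.9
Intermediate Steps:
R = 1/644 (R = -1/(7*(-80 - 12*(4 - 3))) = -1/(7*(-80 - 12*1)) = -1/(7*(-80 - 12)) = -⅐/(-92) = -⅐*(-1/92) = 1/644 ≈ 0.0015528)
L = 168656/4819 (L = 32 - 8*(19/(-61) - 5/79) = 32 - 8*(19*(-1/61) - 5*1/79) = 32 - 8*(-19/61 - 5/79) = 32 - 8*(-1806/4819) = 32 + 14448/4819 = 168656/4819 ≈ 34.998)
L*(102 + R) = 168656*(102 + 1/644)/4819 = (168656/4819)*(65689/644) = 2769710996/775859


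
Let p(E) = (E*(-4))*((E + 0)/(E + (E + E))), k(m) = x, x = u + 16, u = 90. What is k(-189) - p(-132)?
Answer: -70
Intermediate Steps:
x = 106 (x = 90 + 16 = 106)
k(m) = 106
p(E) = -4*E/3 (p(E) = (-4*E)*(E/(E + 2*E)) = (-4*E)*(E/((3*E))) = (-4*E)*(E*(1/(3*E))) = -4*E*(⅓) = -4*E/3)
k(-189) - p(-132) = 106 - (-4)*(-132)/3 = 106 - 1*176 = 106 - 176 = -70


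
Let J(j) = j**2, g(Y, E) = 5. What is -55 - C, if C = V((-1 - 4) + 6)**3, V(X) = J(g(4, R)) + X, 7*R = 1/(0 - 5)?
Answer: -17631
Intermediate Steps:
R = -1/35 (R = 1/(7*(0 - 5)) = (1/7)/(-5) = (1/7)*(-1/5) = -1/35 ≈ -0.028571)
V(X) = 25 + X (V(X) = 5**2 + X = 25 + X)
C = 17576 (C = (25 + ((-1 - 4) + 6))**3 = (25 + (-5 + 6))**3 = (25 + 1)**3 = 26**3 = 17576)
-55 - C = -55 - 1*17576 = -55 - 17576 = -17631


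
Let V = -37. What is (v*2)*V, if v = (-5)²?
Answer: -1850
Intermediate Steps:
v = 25
(v*2)*V = (25*2)*(-37) = 50*(-37) = -1850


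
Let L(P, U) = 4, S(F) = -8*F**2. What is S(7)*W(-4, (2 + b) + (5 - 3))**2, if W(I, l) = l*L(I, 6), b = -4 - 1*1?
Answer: -6272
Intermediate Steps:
b = -5 (b = -4 - 1 = -5)
W(I, l) = 4*l (W(I, l) = l*4 = 4*l)
S(7)*W(-4, (2 + b) + (5 - 3))**2 = (-8*7**2)*(4*((2 - 5) + (5 - 3)))**2 = (-8*49)*(4*(-3 + 2))**2 = -392*(4*(-1))**2 = -392*(-4)**2 = -392*16 = -6272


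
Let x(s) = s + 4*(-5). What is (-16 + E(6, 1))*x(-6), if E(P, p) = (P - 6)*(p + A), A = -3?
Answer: 416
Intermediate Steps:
E(P, p) = (-6 + P)*(-3 + p) (E(P, p) = (P - 6)*(p - 3) = (-6 + P)*(-3 + p))
x(s) = -20 + s (x(s) = s - 20 = -20 + s)
(-16 + E(6, 1))*x(-6) = (-16 + (18 - 6*1 - 3*6 + 6*1))*(-20 - 6) = (-16 + (18 - 6 - 18 + 6))*(-26) = (-16 + 0)*(-26) = -16*(-26) = 416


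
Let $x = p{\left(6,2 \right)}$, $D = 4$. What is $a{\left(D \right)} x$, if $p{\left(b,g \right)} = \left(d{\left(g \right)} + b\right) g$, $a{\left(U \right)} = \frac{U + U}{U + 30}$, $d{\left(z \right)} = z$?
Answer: $\frac{64}{17} \approx 3.7647$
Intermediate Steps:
$a{\left(U \right)} = \frac{2 U}{30 + U}$
$p{\left(b,g \right)} = g \left(b + g\right)$ ($p{\left(b,g \right)} = \left(g + b\right) g = \left(b + g\right) g = g \left(b + g\right)$)
$x = 16$ ($x = 2 \left(6 + 2\right) = 2 \cdot 8 = 16$)
$a{\left(D \right)} x = 2 \cdot 4 \frac{1}{30 + 4} \cdot 16 = 2 \cdot 4 \cdot \frac{1}{34} \cdot 16 = \frac{4}{17} \cdot 16 = \frac{64}{17}$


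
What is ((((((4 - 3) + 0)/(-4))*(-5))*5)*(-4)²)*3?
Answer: 300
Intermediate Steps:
((((((4 - 3) + 0)/(-4))*(-5))*5)*(-4)²)*3 = (((((1 + 0)*(-¼))*(-5))*5)*16)*3 = ((((1*(-¼))*(-5))*5)*16)*3 = ((-¼*(-5)*5)*16)*3 = (((5/4)*5)*16)*3 = ((25/4)*16)*3 = 100*3 = 300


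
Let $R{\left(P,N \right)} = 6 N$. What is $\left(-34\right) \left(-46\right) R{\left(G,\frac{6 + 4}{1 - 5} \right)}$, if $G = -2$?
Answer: $-23460$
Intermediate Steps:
$\left(-34\right) \left(-46\right) R{\left(G,\frac{6 + 4}{1 - 5} \right)} = \left(-34\right) \left(-46\right) 6 \frac{6 + 4}{1 - 5} = 1564 \cdot 6 \frac{10}{-4} = 1564 \cdot 6 \cdot 10 \left(- \frac{1}{4}\right) = 1564 \cdot 6 \left(- \frac{5}{2}\right) = 1564 \left(-15\right) = -23460$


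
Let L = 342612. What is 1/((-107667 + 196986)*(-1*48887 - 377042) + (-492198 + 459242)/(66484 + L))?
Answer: -102274/3890866273154413 ≈ -2.6286e-11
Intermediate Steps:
1/((-107667 + 196986)*(-1*48887 - 377042) + (-492198 + 459242)/(66484 + L)) = 1/((-107667 + 196986)*(-1*48887 - 377042) + (-492198 + 459242)/(66484 + 342612)) = 1/(89319*(-48887 - 377042) - 32956/409096) = 1/(89319*(-425929) - 32956*1/409096) = 1/(-38043552351 - 8239/102274) = 1/(-3890866273154413/102274) = -102274/3890866273154413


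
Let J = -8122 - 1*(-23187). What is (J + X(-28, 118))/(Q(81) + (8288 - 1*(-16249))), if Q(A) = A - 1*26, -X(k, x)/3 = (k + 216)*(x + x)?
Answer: -118039/24592 ≈ -4.7999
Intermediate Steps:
J = 15065 (J = -8122 + 23187 = 15065)
X(k, x) = -6*x*(216 + k) (X(k, x) = -3*(k + 216)*(x + x) = -3*(216 + k)*2*x = -6*x*(216 + k))
Q(A) = -26 + A (Q(A) = A - 26 = -26 + A)
(J + X(-28, 118))/(Q(81) + (8288 - 1*(-16249))) = (15065 - 6*118*(216 - 28))/((-26 + 81) + (8288 - 1*(-16249))) = (15065 - 6*118*188)/(55 + (8288 + 16249)) = (15065 - 133104)/(55 + 24537) = -118039/24592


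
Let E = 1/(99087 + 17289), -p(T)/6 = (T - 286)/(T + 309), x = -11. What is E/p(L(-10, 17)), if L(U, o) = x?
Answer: 149/103691016 ≈ 1.4370e-6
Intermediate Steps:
L(U, o) = -11
p(T) = -6*(-286 + T)/(309 + T) (p(T) = -6*(T - 286)/(T + 309) = -6*(-286 + T)/(309 + T))
E = 1/116376 ≈ 8.5928e-6
E/p(L(-10, 17)) = 1/(116376*((6*(286 - 1*(-11))/(309 - 11)))) = 1/(116376*((6*(286 + 11)/298))) = 1/(116376*((6*(1/298)*297))) = 1/(116376*(891/149)) = (1/116376)*(149/891) = 149/103691016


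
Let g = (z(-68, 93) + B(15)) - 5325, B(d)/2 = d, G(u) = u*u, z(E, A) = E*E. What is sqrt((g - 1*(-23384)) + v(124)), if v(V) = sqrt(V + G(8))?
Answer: sqrt(22713 + 2*sqrt(47)) ≈ 150.75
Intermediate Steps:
z(E, A) = E**2
G(u) = u**2
B(d) = 2*d
v(V) = sqrt(64 + V) (v(V) = sqrt(V + 8**2) = sqrt(V + 64) = sqrt(64 + V))
g = -671 (g = ((-68)**2 + 2*15) - 5325 = (4624 + 30) - 5325 = 4654 - 5325 = -671)
sqrt((g - 1*(-23384)) + v(124)) = sqrt((-671 - 1*(-23384)) + sqrt(64 + 124)) = sqrt((-671 + 23384) + sqrt(188)) = sqrt(22713 + 2*sqrt(47))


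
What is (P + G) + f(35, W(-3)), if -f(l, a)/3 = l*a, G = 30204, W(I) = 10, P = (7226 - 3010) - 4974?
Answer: 28396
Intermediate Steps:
P = -758 (P = 4216 - 4974 = -758)
f(l, a) = -3*a*l (f(l, a) = -3*l*a = -3*a*l)
(P + G) + f(35, W(-3)) = (-758 + 30204) - 3*10*35 = 29446 - 1050 = 28396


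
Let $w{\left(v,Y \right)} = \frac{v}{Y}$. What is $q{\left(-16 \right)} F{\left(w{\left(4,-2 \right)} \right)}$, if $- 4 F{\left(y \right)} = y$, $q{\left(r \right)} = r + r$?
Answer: $-16$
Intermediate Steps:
$w{\left(v,Y \right)} = \frac{v}{Y}$
$q{\left(r \right)} = 2 r$
$F{\left(y \right)} = - \frac{y}{4}$
$q{\left(-16 \right)} F{\left(w{\left(4,-2 \right)} \right)} = 2 \left(-16\right) \left(- \frac{4 \frac{1}{-2}}{4}\right) = - 32 \left(- \frac{4 \left(- \frac{1}{2}\right)}{4}\right) = - 32 \left(\left(- \frac{1}{4}\right) \left(-2\right)\right) = \left(-32\right) \frac{1}{2} = -16$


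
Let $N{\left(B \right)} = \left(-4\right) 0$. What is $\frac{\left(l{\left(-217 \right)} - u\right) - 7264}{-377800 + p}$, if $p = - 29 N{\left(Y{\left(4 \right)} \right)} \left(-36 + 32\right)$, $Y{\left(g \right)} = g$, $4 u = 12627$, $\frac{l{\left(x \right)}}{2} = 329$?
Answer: $\frac{39051}{1511200} \approx 0.025841$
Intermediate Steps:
$l{\left(x \right)} = 658$ ($l{\left(x \right)} = 2 \cdot 329 = 658$)
$u = \frac{12627}{4}$ ($u = \frac{1}{4} \cdot 12627 = \frac{12627}{4} \approx 3156.8$)
$N{\left(B \right)} = 0$
$p = 0$ ($p = \left(-29\right) 0 \left(-36 + 32\right) = 0 \left(-4\right) = 0$)
$\frac{\left(l{\left(-217 \right)} - u\right) - 7264}{-377800 + p} = \frac{\left(658 - \frac{12627}{4}\right) - 7264}{-377800 + 0} = \frac{\left(658 - \frac{12627}{4}\right) - 7264}{-377800} = \left(- \frac{9995}{4} - 7264\right) \left(- \frac{1}{377800}\right) = \left(- \frac{39051}{4}\right) \left(- \frac{1}{377800}\right) = \frac{39051}{1511200}$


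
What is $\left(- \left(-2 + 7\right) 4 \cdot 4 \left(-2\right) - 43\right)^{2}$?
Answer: $13689$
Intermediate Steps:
$\left(- \left(-2 + 7\right) 4 \cdot 4 \left(-2\right) - 43\right)^{2} = \left(- 5 \cdot 16 \left(-2\right) - 43\right)^{2} = \left(- 5 \left(-32\right) - 43\right)^{2} = \left(\left(-1\right) \left(-160\right) - 43\right)^{2} = \left(160 - 43\right)^{2} = 117^{2} = 13689$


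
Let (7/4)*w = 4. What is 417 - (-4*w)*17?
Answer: 4007/7 ≈ 572.43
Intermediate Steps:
w = 16/7 (w = (4/7)*4 = 16/7 ≈ 2.2857)
417 - (-4*w)*17 = 417 - (-4*16/7)*17 = 417 - (-64)*17/7 = 417 - 1*(-1088/7) = 417 + 1088/7 = 4007/7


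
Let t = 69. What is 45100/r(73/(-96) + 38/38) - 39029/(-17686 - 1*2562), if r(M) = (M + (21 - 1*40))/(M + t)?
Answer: -6069869074371/36466648 ≈ -1.6645e+5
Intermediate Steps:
r(M) = (-19 + M)/(69 + M) (r(M) = (M + (21 - 1*40))/(M + 69) = (M + (21 - 40))/(69 + M) = (M - 19)/(69 + M) = (-19 + M)/(69 + M))
45100/r(73/(-96) + 38/38) - 39029/(-17686 - 1*2562) = 45100/(((-19 + (73/(-96) + 38/38))/(69 + (73/(-96) + 38/38)))) - 39029/(-17686 - 1*2562) = 45100/(((-19 + (73*(-1/96) + 38*(1/38)))/(69 + (73*(-1/96) + 38*(1/38))))) - 39029/(-17686 - 2562) = 45100/(((-19 + (-73/96 + 1))/(69 + (-73/96 + 1)))) - 39029/(-20248) = 45100/(((-19 + 23/96)/(69 + 23/96))) - 39029*(-1/20248) = 45100/((-1801/96/(6647/96))) + 39029/20248 = 45100/(((96/6647)*(-1801/96))) + 39029/20248 = 45100/(-1801/6647) + 39029/20248 = 45100*(-6647/1801) + 39029/20248 = -299779700/1801 + 39029/20248 = -6069869074371/36466648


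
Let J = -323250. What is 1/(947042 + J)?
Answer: 1/623792 ≈ 1.6031e-6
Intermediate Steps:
1/(947042 + J) = 1/(947042 - 323250) = 1/623792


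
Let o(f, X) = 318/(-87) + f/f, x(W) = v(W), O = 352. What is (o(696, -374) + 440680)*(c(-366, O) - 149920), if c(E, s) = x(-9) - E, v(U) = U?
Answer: -1911361746009/29 ≈ -6.5909e+10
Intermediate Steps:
x(W) = W
o(f, X) = -77/29 (o(f, X) = 318*(-1/87) + 1 = -106/29 + 1 = -77/29)
c(E, s) = -9 - E
(o(696, -374) + 440680)*(c(-366, O) - 149920) = (-77/29 + 440680)*((-9 - 1*(-366)) - 149920) = 12779643*((-9 + 366) - 149920)/29 = 12779643*(357 - 149920)/29 = (12779643/29)*(-149563) = -1911361746009/29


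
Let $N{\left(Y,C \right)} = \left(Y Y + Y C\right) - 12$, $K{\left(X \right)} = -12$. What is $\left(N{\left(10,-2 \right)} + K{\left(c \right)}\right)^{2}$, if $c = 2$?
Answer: $3136$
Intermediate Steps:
$N{\left(Y,C \right)} = -12 + Y^{2} + C Y$ ($N{\left(Y,C \right)} = \left(Y^{2} + C Y\right) - 12 = -12 + Y^{2} + C Y$)
$\left(N{\left(10,-2 \right)} + K{\left(c \right)}\right)^{2} = \left(\left(-12 + 10^{2} - 20\right) - 12\right)^{2} = \left(\left(-12 + 100 - 20\right) - 12\right)^{2} = \left(68 - 12\right)^{2} = 56^{2} = 3136$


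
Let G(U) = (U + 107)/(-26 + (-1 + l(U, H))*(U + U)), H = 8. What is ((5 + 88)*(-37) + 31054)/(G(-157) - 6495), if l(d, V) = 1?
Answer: -358969/84410 ≈ -4.2527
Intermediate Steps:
G(U) = -107/26 - U/26 (G(U) = (U + 107)/(-26 + (-1 + 1)*(U + U)) = (107 + U)/(-26 + 0*(2*U)) = (107 + U)/(-26 + 0) = (107 + U)/(-26) = (107 + U)*(-1/26) = -107/26 - U/26)
((5 + 88)*(-37) + 31054)/(G(-157) - 6495) = ((5 + 88)*(-37) + 31054)/((-107/26 - 1/26*(-157)) - 6495) = (93*(-37) + 31054)/((-107/26 + 157/26) - 6495) = (-3441 + 31054)/(25/13 - 6495) = 27613/(-84410/13) = 27613*(-13/84410) = -358969/84410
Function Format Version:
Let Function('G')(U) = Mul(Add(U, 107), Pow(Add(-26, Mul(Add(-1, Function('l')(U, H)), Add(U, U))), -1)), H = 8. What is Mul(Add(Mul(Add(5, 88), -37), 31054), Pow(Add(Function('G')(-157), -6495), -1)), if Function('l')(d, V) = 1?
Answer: Rational(-358969, 84410) ≈ -4.2527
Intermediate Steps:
Function('G')(U) = Add(Rational(-107, 26), Mul(Rational(-1, 26), U)) (Function('G')(U) = Mul(Add(U, 107), Pow(Add(-26, Mul(Add(-1, 1), Add(U, U))), -1)) = Mul(Add(107, U), Pow(Add(-26, Mul(0, Mul(2, U))), -1)) = Mul(Add(107, U), Pow(Add(-26, 0), -1)) = Mul(Add(107, U), Pow(-26, -1)) = Mul(Add(107, U), Rational(-1, 26)) = Add(Rational(-107, 26), Mul(Rational(-1, 26), U)))
Mul(Add(Mul(Add(5, 88), -37), 31054), Pow(Add(Function('G')(-157), -6495), -1)) = Mul(Add(Mul(Add(5, 88), -37), 31054), Pow(Add(Add(Rational(-107, 26), Mul(Rational(-1, 26), -157)), -6495), -1)) = Mul(Add(Mul(93, -37), 31054), Pow(Add(Add(Rational(-107, 26), Rational(157, 26)), -6495), -1)) = Mul(Add(-3441, 31054), Pow(Add(Rational(25, 13), -6495), -1)) = Mul(27613, Pow(Rational(-84410, 13), -1)) = Mul(27613, Rational(-13, 84410)) = Rational(-358969, 84410)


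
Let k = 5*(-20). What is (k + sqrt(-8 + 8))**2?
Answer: 10000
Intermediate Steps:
k = -100
(k + sqrt(-8 + 8))**2 = (-100 + sqrt(-8 + 8))**2 = (-100 + sqrt(0))**2 = (-100 + 0)**2 = (-100)**2 = 10000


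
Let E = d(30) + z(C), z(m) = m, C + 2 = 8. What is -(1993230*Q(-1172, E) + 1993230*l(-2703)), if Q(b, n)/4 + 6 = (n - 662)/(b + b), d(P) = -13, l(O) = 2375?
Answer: -1373689268325/293 ≈ -4.6884e+9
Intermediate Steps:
C = 6 (C = -2 + 8 = 6)
E = -7 (E = -13 + 6 = -7)
Q(b, n) = -24 + 2*(-662 + n)/b (Q(b, n) = -24 + 4*((n - 662)/(b + b)) = -24 + 4*((-662 + n)/((2*b))) = -24 + 4*((-662 + n)*(1/(2*b))) = -24 + 4*((-662 + n)/(2*b)) = -24 + 2*(-662 + n)/b)
-(1993230*Q(-1172, E) + 1993230*l(-2703)) = -1993230/(1/(2*(-662 - 7 - 12*(-1172))/(-1172) + 2375)) = -1993230/(1/(2*(-1/1172)*(-662 - 7 + 14064) + 2375)) = -1993230/(1/(2*(-1/1172)*13395 + 2375)) = -1993230/(1/(-13395/586 + 2375)) = -1993230/(1/(1378355/586)) = -1993230/586/1378355 = -1993230*1378355/586 = -1373689268325/293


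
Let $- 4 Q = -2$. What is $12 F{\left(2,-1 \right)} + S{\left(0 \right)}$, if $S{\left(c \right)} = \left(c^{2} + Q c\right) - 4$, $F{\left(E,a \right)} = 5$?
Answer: $56$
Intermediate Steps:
$Q = \frac{1}{2}$ ($Q = \left(- \frac{1}{4}\right) \left(-2\right) = \frac{1}{2} \approx 0.5$)
$S{\left(c \right)} = -4 + c^{2} + \frac{c}{2}$ ($S{\left(c \right)} = \left(c^{2} + \frac{c}{2}\right) - 4 = -4 + c^{2} + \frac{c}{2}$)
$12 F{\left(2,-1 \right)} + S{\left(0 \right)} = 12 \cdot 5 + \left(-4 + 0^{2} + \frac{1}{2} \cdot 0\right) = 60 + \left(-4 + 0 + 0\right) = 60 - 4 = 56$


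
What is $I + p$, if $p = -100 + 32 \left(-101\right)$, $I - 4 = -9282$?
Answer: $-12610$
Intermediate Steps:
$I = -9278$ ($I = 4 - 9282 = -9278$)
$p = -3332$ ($p = -100 - 3232 = -3332$)
$I + p = -9278 - 3332 = -12610$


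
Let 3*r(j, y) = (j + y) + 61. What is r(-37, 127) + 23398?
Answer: 70345/3 ≈ 23448.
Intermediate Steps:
r(j, y) = 61/3 + j/3 + y/3 (r(j, y) = ((j + y) + 61)/3 = (61 + j + y)/3 = 61/3 + j/3 + y/3)
r(-37, 127) + 23398 = (61/3 + (⅓)*(-37) + (⅓)*127) + 23398 = (61/3 - 37/3 + 127/3) + 23398 = 151/3 + 23398 = 70345/3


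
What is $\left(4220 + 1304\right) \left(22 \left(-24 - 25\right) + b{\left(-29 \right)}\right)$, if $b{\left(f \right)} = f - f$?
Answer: $-5954872$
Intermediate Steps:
$b{\left(f \right)} = 0$
$\left(4220 + 1304\right) \left(22 \left(-24 - 25\right) + b{\left(-29 \right)}\right) = \left(4220 + 1304\right) \left(22 \left(-24 - 25\right) + 0\right) = 5524 \left(22 \left(-49\right) + 0\right) = 5524 \left(-1078 + 0\right) = 5524 \left(-1078\right) = -5954872$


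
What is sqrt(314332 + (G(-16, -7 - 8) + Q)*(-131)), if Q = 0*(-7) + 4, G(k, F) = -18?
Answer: 17*sqrt(1094) ≈ 562.29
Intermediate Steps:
Q = 4 (Q = 0 + 4 = 4)
sqrt(314332 + (G(-16, -7 - 8) + Q)*(-131)) = sqrt(314332 + (-18 + 4)*(-131)) = sqrt(314332 - 14*(-131)) = sqrt(314332 + 1834) = sqrt(316166) = 17*sqrt(1094)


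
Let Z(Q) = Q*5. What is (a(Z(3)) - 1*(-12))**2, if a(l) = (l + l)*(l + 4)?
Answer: 338724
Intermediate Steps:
Z(Q) = 5*Q
a(l) = 2*l*(4 + l) (a(l) = (2*l)*(4 + l) = 2*l*(4 + l))
(a(Z(3)) - 1*(-12))**2 = (2*(5*3)*(4 + 5*3) - 1*(-12))**2 = (2*15*(4 + 15) + 12)**2 = (2*15*19 + 12)**2 = (570 + 12)**2 = 582**2 = 338724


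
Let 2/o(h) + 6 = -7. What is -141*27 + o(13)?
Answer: -49493/13 ≈ -3807.2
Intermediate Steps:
o(h) = -2/13 (o(h) = 2/(-6 - 7) = 2/(-13) = 2*(-1/13) = -2/13)
-141*27 + o(13) = -141*27 - 2/13 = -3807 - 2/13 = -49493/13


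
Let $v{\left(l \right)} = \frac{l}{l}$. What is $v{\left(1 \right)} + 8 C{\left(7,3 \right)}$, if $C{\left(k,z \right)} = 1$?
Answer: $9$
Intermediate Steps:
$v{\left(l \right)} = 1$
$v{\left(1 \right)} + 8 C{\left(7,3 \right)} = 1 + 8 \cdot 1 = 1 + 8 = 9$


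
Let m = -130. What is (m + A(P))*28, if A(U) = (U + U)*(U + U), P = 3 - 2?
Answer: -3528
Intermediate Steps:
P = 1
A(U) = 4*U² (A(U) = (2*U)*(2*U) = 4*U²)
(m + A(P))*28 = (-130 + 4*1²)*28 = (-130 + 4*1)*28 = (-130 + 4)*28 = -126*28 = -3528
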